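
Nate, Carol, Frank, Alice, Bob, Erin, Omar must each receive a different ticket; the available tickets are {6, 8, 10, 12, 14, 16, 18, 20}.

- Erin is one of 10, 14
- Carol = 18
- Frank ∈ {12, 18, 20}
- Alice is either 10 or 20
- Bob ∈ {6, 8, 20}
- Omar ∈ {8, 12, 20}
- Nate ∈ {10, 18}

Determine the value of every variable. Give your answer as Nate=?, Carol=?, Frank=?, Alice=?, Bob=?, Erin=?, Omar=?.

Nate=10, Carol=18, Frank=12, Alice=20, Bob=6, Erin=14, Omar=8

Carol's domain is down to {18}, so Carol = 18. Strike 18 from Nate, Frank.
Nate's domain is down to {10}, so Nate = 10. Remove 10 from Alice, Erin.
Alice's domain is down to {20}, so Alice = 20. Strike 20 from Frank, Bob, Omar.
Erin's domain is down to {14}, so Erin = 14.
Frank must be 12 (only option left). So Omar can't be 12.
Omar must be 8 (only option left). Strike 8 from Bob.
That leaves Bob = 6.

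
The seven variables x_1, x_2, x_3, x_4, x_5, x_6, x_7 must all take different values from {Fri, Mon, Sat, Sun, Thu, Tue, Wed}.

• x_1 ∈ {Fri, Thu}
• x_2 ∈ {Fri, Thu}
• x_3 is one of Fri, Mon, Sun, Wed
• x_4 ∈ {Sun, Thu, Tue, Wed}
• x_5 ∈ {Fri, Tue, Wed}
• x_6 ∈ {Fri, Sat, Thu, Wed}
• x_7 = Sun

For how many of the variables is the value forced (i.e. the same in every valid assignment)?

x_7's domain is down to {Sun}, so x_7 = Sun. Eliminate Sun elsewhere: x_3, x_4.
The 6 still-open variables draw from only 6 values {Fri, Mon, Sat, Thu, Tue, Wed}, so each is used; only x_3 can be Mon, hence x_3 = Mon.
The 5 still-open variables draw from only 5 values {Fri, Sat, Thu, Tue, Wed}, so each is used; only x_6 can be Sat, hence x_6 = Sat.
x_1 and x_2 share exactly the 2 values {Fri, Thu}; by pigeonhole those values go to them, so strike Fri, Thu from x_4, x_5.
Determined: x_3=Mon, x_6=Sat, x_7=Sun. The other variables each still have more than one consistent value. That makes 3.

3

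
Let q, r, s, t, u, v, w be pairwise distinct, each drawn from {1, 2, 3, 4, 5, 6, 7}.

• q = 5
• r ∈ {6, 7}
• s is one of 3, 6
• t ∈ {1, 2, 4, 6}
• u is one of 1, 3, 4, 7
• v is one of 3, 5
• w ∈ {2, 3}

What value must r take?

q must be 5 (only option left). Remove 5 from v.
v must be 3 (only option left). Strike 3 from s, u, w.
w's domain is down to {2}, so w = 2. Strike 2 from t.
s must be 6 (only option left). Eliminate 6 elsewhere: r, t.
So r = 7.

7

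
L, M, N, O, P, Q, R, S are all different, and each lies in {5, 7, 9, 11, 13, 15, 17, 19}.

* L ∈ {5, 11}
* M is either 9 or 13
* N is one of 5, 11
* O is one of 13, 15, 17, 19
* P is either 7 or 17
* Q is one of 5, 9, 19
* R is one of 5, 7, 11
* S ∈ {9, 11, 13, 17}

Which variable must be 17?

P

The 8 variables draw from only 8 values {5, 7, 9, 11, 13, 15, 17, 19}, so each is used; only O can be 15, hence O = 15.
The 7 still-open variables draw from only 7 values {5, 7, 9, 11, 13, 17, 19}, so each is used; only Q can be 19, hence Q = 19.
L and N between them cover only {5, 11} — a naked pair. Remove those values from R, S.
That leaves R = 7. Eliminate 7 elsewhere: P.
So 17 goes to P.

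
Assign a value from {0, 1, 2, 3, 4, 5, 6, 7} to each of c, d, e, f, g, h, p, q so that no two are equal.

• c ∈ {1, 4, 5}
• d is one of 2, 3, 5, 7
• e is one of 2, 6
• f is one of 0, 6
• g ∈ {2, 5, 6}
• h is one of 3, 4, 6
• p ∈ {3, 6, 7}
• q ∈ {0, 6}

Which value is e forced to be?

2

The 8 variables together cover exactly {0, 1, 2, 3, 4, 5, 6, 7} — 8 values for 8 variables — and 1 appears only in c's list, so c = 1.
The 7 still-open variables together cover exactly {0, 2, 3, 4, 5, 6, 7} — 7 values for 7 variables — and 4 appears only in h's list, so h = 4.
f and q between them cover only {0, 6} — a naked pair. Remove those values from e, g, p.
So e = 2.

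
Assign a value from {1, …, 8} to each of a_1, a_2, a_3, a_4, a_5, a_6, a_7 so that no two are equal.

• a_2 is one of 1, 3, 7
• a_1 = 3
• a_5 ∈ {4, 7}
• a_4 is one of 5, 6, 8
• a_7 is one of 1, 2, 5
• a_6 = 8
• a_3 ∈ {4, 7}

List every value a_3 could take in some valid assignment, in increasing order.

a_1 must be 3 (only option left). Eliminate 3 elsewhere: a_2.
That leaves a_6 = 8. So a_4 can't be 8.
The 2 variables a_3 and a_5 are confined to {4, 7}, which locks those values in; drop them from a_2.
a_2's domain is down to {1}, so a_2 = 1. Strike 1 from a_7.
No further eliminations apply; a_3 can still be any of 4, 7.

4, 7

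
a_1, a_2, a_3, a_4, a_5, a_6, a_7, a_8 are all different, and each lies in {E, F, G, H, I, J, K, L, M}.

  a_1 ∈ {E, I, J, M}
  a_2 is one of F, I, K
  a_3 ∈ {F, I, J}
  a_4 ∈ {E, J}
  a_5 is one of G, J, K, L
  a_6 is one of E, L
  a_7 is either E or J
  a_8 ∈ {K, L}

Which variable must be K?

The 8 variables together cover exactly {E, F, G, I, J, K, L, M} — 8 values for 8 variables — and G appears only in a_5's list, so a_5 = G.
The 7 still-open variables together cover exactly {E, F, I, J, K, L, M} — 7 values for 7 variables — and M appears only in a_1's list, so a_1 = M.
a_4 and a_7 share exactly the 2 values {E, J}; by pigeonhole those values go to them, so strike E, J from a_3, a_6.
That leaves a_6 = L. So a_8 can't be L.
So K goes to a_8.

a_8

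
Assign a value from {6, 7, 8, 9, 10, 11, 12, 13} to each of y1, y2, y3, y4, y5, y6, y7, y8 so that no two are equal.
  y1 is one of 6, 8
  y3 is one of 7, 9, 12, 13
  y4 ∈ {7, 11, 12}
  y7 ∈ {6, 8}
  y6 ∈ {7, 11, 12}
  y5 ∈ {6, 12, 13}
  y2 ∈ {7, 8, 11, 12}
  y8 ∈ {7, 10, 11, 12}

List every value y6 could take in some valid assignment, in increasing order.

The 8 variables together cover exactly {6, 7, 8, 9, 10, 11, 12, 13} — 8 values for 8 variables — and 9 appears only in y3's list, so y3 = 9.
The 7 still-open variables together cover exactly {6, 7, 8, 10, 11, 12, 13} — 7 values for 7 variables — and 10 appears only in y8's list, so y8 = 10.
The 6 still-open variables draw from only 6 values {6, 7, 8, 11, 12, 13}, so each is used; only y5 can be 13, hence y5 = 13.
y1 and y7 share exactly the 2 values {6, 8}; by pigeonhole those values go to them, so strike 6, 8 from y2.
No further eliminations apply; y6 can still be any of 7, 11, 12.

7, 11, 12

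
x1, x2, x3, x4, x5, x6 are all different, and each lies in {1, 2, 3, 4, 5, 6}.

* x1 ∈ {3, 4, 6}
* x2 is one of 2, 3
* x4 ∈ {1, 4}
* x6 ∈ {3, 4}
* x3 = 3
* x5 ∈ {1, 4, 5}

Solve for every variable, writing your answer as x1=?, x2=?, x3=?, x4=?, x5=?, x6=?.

x1=6, x2=2, x3=3, x4=1, x5=5, x6=4

x3 has just one choice, so x3 = 3. Eliminate 3 elsewhere: x1, x2, x6.
x6 has just one choice, so x6 = 4. So x1, x4, x5 can't be 4.
That leaves x1 = 6.
x2 has just one choice, so x2 = 2.
x4's domain is down to {1}, so x4 = 1. Eliminate 1 elsewhere: x5.
x5's domain is down to {5}, so x5 = 5.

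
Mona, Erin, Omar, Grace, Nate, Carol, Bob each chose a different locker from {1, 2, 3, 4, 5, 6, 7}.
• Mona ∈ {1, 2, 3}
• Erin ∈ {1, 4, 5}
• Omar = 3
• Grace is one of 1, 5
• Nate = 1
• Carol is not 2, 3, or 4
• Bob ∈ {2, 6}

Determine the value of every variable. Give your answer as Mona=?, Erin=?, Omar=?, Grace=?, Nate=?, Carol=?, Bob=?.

Omar has just one choice, so Omar = 3. So Mona can't be 3.
That leaves Nate = 1. Strike 1 from Mona, Erin, Grace, Carol.
Mona's domain is down to {2}, so Mona = 2. Remove 2 from Bob.
Grace has just one choice, so Grace = 5. Strike 5 from Erin, Carol.
That leaves Bob = 6. So Carol can't be 6.
Erin has just one choice, so Erin = 4.
Carol has just one choice, so Carol = 7.

Mona=2, Erin=4, Omar=3, Grace=5, Nate=1, Carol=7, Bob=6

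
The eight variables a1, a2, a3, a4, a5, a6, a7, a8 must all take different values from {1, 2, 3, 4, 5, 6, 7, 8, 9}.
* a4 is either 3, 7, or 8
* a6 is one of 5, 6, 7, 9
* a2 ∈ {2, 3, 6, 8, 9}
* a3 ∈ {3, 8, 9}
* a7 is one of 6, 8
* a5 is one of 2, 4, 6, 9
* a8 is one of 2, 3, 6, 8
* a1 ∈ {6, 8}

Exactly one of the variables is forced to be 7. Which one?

Among the 8 variables, 4 fits only a5 (and all 8 values in {2, 3, 4, 5, 6, 7, 8, 9} must be used), so a5 = 4.
Among the 7 still-open variables, 5 fits only a6 (and all 7 values in {2, 3, 5, 6, 7, 8, 9} must be used), so a6 = 5.
The 6 still-open variables together cover exactly {2, 3, 6, 7, 8, 9} — 6 values for 6 variables — and 7 appears only in a4's list, so a4 = 7.

a4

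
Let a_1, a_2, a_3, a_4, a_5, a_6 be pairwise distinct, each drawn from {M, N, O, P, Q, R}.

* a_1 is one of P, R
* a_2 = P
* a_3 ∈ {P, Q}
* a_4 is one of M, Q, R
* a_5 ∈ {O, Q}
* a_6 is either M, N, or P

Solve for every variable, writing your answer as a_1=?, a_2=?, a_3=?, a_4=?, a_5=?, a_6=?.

a_2 has just one choice, so a_2 = P. Eliminate P elsewhere: a_1, a_3, a_6.
That leaves a_3 = Q. So a_4, a_5 can't be Q.
a_5's domain is down to {O}, so a_5 = O.
a_1's domain is down to {R}, so a_1 = R. Strike R from a_4.
That leaves a_4 = M. Remove M from a_6.
a_6's domain is down to {N}, so a_6 = N.

a_1=R, a_2=P, a_3=Q, a_4=M, a_5=O, a_6=N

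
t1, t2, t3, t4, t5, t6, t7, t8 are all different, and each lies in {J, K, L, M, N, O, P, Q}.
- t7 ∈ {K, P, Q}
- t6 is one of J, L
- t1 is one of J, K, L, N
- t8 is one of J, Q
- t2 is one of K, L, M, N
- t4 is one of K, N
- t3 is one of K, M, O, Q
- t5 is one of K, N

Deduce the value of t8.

The 8 variables draw from only 8 values {J, K, L, M, N, O, P, Q}, so each is used; only t3 can be O, hence t3 = O.
Among the 7 still-open variables, M fits only t2 (and all 7 values in {J, K, L, M, N, P, Q} must be used), so t2 = M.
Among the 6 still-open variables, P fits only t7 (and all 6 values in {J, K, L, N, P, Q} must be used), so t7 = P.
The 5 still-open variables draw from only 5 values {J, K, L, N, Q}, so each is used; only t8 can be Q, hence t8 = Q.

Q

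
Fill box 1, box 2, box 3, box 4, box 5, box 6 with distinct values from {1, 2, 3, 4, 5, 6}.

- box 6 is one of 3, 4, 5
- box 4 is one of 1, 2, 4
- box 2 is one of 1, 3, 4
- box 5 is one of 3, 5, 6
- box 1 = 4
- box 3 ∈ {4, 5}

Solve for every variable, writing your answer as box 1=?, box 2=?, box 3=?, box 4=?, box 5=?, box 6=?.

box 1=4, box 2=1, box 3=5, box 4=2, box 5=6, box 6=3

box 1 must be 4 (only option left). Eliminate 4 elsewhere: box 2, box 3, box 4, box 6.
box 3's domain is down to {5}, so box 3 = 5. So box 5, box 6 can't be 5.
box 6 has just one choice, so box 6 = 3. So box 2, box 5 can't be 3.
box 2 has just one choice, so box 2 = 1. So box 4 can't be 1.
box 4 must be 2 (only option left).
box 5 has just one choice, so box 5 = 6.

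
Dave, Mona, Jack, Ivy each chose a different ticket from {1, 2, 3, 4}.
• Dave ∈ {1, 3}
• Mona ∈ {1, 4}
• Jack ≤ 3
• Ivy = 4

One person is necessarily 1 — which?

Mona

Ivy must be 4 (only option left). Remove 4 from Mona.
So 1 goes to Mona.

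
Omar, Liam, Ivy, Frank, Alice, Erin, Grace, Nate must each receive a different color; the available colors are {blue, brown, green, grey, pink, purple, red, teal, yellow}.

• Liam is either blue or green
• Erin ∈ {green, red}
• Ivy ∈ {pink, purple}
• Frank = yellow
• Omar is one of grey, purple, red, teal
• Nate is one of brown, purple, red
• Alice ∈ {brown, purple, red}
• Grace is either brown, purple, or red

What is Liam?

Frank has just one choice, so Frank = yellow.
Alice, Grace, Nate between them cover only {brown, purple, red} — a naked triple. Remove those values from Omar, Ivy, Erin.
That leaves Ivy = pink.
Erin's domain is down to {green}, so Erin = green. So Liam can't be green.
So Liam = blue.

blue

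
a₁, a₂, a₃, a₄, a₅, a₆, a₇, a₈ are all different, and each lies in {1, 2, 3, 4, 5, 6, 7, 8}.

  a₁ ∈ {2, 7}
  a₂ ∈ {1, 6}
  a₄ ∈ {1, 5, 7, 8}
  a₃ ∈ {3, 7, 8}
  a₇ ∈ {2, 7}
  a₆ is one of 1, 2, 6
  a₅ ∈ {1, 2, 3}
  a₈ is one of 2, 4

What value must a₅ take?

3

The 8 variables draw from only 8 values {1, 2, 3, 4, 5, 6, 7, 8}, so each is used; only a₈ can be 4, hence a₈ = 4.
Among the 7 still-open variables, 5 fits only a₄ (and all 7 values in {1, 2, 3, 5, 6, 7, 8} must be used), so a₄ = 5.
Among the 6 still-open variables, 8 fits only a₃ (and all 6 values in {1, 2, 3, 6, 7, 8} must be used), so a₃ = 8.
The 5 still-open variables draw from only 5 values {1, 2, 3, 6, 7}, so each is used; only a₅ can be 3, hence a₅ = 3.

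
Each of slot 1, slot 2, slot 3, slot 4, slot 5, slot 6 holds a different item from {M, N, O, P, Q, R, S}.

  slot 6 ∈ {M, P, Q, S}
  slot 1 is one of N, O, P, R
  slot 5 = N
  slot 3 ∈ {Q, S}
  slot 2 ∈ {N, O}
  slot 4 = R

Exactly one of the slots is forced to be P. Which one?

slot 1

slot 4 has just one choice, so slot 4 = R. Strike R from slot 1.
slot 5 must be N (only option left). Eliminate N elsewhere: slot 1, slot 2.
slot 2 has just one choice, so slot 2 = O. Eliminate O elsewhere: slot 1.
So P goes to slot 1.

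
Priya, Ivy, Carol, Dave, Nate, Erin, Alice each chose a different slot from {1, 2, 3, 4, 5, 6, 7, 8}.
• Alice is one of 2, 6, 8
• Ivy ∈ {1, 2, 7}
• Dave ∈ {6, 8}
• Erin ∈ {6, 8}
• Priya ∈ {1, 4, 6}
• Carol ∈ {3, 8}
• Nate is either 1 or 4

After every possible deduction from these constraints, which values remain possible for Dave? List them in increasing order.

6, 8

The 7 variables together cover exactly {1, 2, 3, 4, 6, 7, 8} — 7 values for 7 variables — and 3 appears only in Carol's list, so Carol = 3.
Among the 6 still-open variables, 7 fits only Ivy (and all 6 values in {1, 2, 4, 6, 7, 8} must be used), so Ivy = 7.
The 5 still-open variables draw from only 5 values {1, 2, 4, 6, 8}, so each is used; only Alice can be 2, hence Alice = 2.
The 2 variables Dave and Erin are confined to {6, 8}, which locks those values in; drop them from Priya.
No further eliminations apply; Dave can still be any of 6, 8.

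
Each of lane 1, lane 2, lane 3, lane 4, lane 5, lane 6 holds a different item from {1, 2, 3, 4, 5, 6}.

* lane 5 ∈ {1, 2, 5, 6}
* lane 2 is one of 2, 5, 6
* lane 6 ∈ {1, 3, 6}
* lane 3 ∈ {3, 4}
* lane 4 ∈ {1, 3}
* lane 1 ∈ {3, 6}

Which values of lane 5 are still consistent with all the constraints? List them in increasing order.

2, 5

The 6 variables together cover exactly {1, 2, 3, 4, 5, 6} — 6 values for 6 variables — and 4 appears only in lane 3's list, so lane 3 = 4.
lane 1, lane 4, lane 6 between them cover only {1, 3, 6} — a naked triple. Remove those values from lane 2, lane 5.
No further eliminations apply; lane 5 can still be any of 2, 5.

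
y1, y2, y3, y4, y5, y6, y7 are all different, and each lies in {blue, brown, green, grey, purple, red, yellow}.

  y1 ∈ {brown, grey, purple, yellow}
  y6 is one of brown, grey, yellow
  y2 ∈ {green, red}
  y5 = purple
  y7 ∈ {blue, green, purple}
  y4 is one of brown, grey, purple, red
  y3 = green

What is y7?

y3 must be green (only option left). Eliminate green elsewhere: y2, y7.
y5's domain is down to {purple}, so y5 = purple. So y1, y4, y7 can't be purple.
So y7 = blue.

blue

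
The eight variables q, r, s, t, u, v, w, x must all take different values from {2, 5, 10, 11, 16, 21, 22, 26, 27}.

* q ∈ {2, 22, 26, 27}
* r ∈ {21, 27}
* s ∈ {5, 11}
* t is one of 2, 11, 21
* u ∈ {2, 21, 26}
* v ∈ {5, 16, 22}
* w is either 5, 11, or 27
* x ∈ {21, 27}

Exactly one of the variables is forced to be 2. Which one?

t

The 8 variables together cover exactly {2, 5, 11, 16, 21, 22, 26, 27} — 8 values for 8 variables — and 16 appears only in v's list, so v = 16.
The 7 still-open variables draw from only 7 values {2, 5, 11, 21, 22, 26, 27}, so each is used; only q can be 22, hence q = 22.
Among the 6 still-open variables, 26 fits only u (and all 6 values in {2, 5, 11, 21, 26, 27} must be used), so u = 26.
The 5 still-open variables draw from only 5 values {2, 5, 11, 21, 27}, so each is used; only t can be 2, hence t = 2.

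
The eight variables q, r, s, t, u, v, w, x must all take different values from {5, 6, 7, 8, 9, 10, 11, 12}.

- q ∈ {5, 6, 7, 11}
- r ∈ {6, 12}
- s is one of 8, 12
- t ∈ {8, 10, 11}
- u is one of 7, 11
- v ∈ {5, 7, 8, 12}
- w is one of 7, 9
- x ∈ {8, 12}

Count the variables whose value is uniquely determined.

3

The 8 variables together cover exactly {5, 6, 7, 8, 9, 10, 11, 12} — 8 values for 8 variables — and 9 appears only in w's list, so w = 9.
The 7 still-open variables together cover exactly {5, 6, 7, 8, 10, 11, 12} — 7 values for 7 variables — and 10 appears only in t's list, so t = 10.
The 2 variables s and x are confined to {8, 12}, which locks those values in; drop them from r, v.
r has just one choice, so r = 6. Remove 6 from q.
Determined: r=6, t=10, w=9. The other variables each still have more than one consistent value. That makes 3.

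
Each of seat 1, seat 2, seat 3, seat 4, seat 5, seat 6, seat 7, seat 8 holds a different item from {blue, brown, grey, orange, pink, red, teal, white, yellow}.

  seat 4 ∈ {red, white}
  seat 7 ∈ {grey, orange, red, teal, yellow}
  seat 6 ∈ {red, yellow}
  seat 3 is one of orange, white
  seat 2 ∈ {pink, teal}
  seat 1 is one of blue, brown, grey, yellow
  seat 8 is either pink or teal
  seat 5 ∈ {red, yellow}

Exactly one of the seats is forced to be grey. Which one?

seat 2 and seat 8 between them cover only {pink, teal} — a naked pair. Remove those values from seat 7.
seat 5 and seat 6 between them cover only {red, yellow} — a naked pair. Remove those values from seat 1, seat 4, seat 7.
That leaves seat 4 = white. Eliminate white elsewhere: seat 3.
seat 3's domain is down to {orange}, so seat 3 = orange. Remove orange from seat 7.
So grey goes to seat 7.

seat 7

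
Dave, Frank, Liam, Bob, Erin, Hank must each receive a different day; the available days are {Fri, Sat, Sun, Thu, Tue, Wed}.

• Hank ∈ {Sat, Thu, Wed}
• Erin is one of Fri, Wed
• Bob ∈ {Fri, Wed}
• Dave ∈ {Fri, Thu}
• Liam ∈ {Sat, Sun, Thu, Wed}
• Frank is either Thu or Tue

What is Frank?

Tue

The 6 variables together cover exactly {Fri, Sat, Sun, Thu, Tue, Wed} — 6 values for 6 variables — and Sun appears only in Liam's list, so Liam = Sun.
Among the 5 still-open variables, Sat fits only Hank (and all 5 values in {Fri, Sat, Thu, Tue, Wed} must be used), so Hank = Sat.
The 4 still-open variables together cover exactly {Fri, Thu, Tue, Wed} — 4 values for 4 variables — and Tue appears only in Frank's list, so Frank = Tue.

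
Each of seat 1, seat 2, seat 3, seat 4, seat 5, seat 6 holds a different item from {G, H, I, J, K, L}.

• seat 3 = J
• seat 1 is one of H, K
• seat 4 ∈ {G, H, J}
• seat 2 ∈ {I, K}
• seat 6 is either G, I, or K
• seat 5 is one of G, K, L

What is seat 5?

L

seat 3's domain is down to {J}, so seat 3 = J. Eliminate J elsewhere: seat 4.
The 5 still-open variables draw from only 5 values {G, H, I, K, L}, so each is used; only seat 5 can be L, hence seat 5 = L.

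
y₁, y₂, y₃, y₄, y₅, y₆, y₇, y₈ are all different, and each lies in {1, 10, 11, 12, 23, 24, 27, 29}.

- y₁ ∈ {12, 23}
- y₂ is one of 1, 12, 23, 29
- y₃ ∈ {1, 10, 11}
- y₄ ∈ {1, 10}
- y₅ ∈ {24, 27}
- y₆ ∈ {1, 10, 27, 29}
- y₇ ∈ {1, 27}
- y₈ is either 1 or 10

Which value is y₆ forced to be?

29

The 8 variables together cover exactly {1, 10, 11, 12, 23, 24, 27, 29} — 8 values for 8 variables — and 11 appears only in y₃'s list, so y₃ = 11.
The 7 still-open variables draw from only 7 values {1, 10, 12, 23, 24, 27, 29}, so each is used; only y₅ can be 24, hence y₅ = 24.
y₄ and y₈ share exactly the 2 values {1, 10}; by pigeonhole those values go to them, so strike 1, 10 from y₂, y₆, y₇.
That leaves y₇ = 27. Remove 27 from y₆.
So y₆ = 29.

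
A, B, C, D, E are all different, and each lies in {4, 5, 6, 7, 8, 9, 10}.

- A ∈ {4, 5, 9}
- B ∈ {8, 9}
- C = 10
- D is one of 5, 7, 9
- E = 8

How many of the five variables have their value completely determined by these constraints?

C's domain is down to {10}, so C = 10.
E has just one choice, so E = 8. Remove 8 from B.
That leaves B = 9. Strike 9 from A, D.
Determined: B=9, C=10, E=8. The other variables each still have more than one consistent value. That makes 3.

3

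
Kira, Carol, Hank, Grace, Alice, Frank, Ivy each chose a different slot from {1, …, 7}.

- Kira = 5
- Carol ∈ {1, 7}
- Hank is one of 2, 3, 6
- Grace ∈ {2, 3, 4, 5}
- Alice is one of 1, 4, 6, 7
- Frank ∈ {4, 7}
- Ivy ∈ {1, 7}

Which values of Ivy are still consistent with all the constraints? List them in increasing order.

Kira's domain is down to {5}, so Kira = 5. Eliminate 5 elsewhere: Grace.
Carol and Ivy between them cover only {1, 7} — a naked pair. Remove those values from Alice, Frank.
That leaves Frank = 4. So Grace, Alice can't be 4.
That leaves Alice = 6. Eliminate 6 elsewhere: Hank.
No further eliminations apply; Ivy can still be any of 1, 7.

1, 7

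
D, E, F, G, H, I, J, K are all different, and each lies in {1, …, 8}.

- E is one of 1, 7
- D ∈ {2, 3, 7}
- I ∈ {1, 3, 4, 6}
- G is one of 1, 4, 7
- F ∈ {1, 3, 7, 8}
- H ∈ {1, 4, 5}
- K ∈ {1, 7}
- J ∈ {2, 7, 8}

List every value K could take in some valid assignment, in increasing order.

The 8 variables together cover exactly {1, 2, 3, 4, 5, 6, 7, 8} — 8 values for 8 variables — and 5 appears only in H's list, so H = 5.
Among the 7 still-open variables, 6 fits only I (and all 7 values in {1, 2, 3, 4, 6, 7, 8} must be used), so I = 6.
The 6 still-open variables together cover exactly {1, 2, 3, 4, 7, 8} — 6 values for 6 variables — and 4 appears only in G's list, so G = 4.
E and K share exactly the 2 values {1, 7}; by pigeonhole those values go to them, so strike 1, 7 from D, F, J.
No further eliminations apply; K can still be any of 1, 7.

1, 7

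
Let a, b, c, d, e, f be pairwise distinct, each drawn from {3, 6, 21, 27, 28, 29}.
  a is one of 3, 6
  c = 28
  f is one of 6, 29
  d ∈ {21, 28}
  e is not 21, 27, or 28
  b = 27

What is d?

21

b's domain is down to {27}, so b = 27.
c has just one choice, so c = 28. Eliminate 28 elsewhere: d.
So d = 21.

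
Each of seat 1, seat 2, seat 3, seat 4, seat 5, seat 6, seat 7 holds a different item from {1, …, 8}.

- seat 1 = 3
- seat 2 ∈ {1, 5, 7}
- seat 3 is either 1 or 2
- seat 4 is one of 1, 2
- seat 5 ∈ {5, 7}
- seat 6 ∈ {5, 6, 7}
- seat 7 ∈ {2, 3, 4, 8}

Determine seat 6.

6

seat 1 has just one choice, so seat 1 = 3. Strike 3 from seat 7.
seat 3 and seat 4 share exactly the 2 values {1, 2}; by pigeonhole those values go to them, so strike 1, 2 from seat 2, seat 7.
seat 2 and seat 5 between them cover only {5, 7} — a naked pair. Remove those values from seat 6.
So seat 6 = 6.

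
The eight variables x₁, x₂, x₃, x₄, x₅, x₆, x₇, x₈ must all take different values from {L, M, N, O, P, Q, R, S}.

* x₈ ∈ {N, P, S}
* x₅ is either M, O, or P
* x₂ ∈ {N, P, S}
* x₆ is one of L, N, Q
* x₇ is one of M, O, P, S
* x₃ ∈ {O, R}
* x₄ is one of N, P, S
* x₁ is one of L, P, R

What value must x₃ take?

Among the 8 variables, Q fits only x₆ (and all 8 values in {L, M, N, O, P, Q, R, S} must be used), so x₆ = Q.
The 7 still-open variables together cover exactly {L, M, N, O, P, R, S} — 7 values for 7 variables — and L appears only in x₁'s list, so x₁ = L.
Among the 6 still-open variables, R fits only x₃ (and all 6 values in {M, N, O, P, R, S} must be used), so x₃ = R.

R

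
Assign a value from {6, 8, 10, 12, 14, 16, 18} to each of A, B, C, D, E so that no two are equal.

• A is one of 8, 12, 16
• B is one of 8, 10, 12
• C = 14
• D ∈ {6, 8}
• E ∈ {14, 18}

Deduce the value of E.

C must be 14 (only option left). Strike 14 from E.
So E = 18.

18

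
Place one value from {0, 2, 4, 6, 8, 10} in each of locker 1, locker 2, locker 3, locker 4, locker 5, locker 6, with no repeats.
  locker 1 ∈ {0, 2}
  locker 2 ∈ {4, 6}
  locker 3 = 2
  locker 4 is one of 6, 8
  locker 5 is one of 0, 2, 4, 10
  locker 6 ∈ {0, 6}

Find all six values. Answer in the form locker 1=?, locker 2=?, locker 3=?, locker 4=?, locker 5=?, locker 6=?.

locker 1=0, locker 2=4, locker 3=2, locker 4=8, locker 5=10, locker 6=6

locker 3's domain is down to {2}, so locker 3 = 2. Eliminate 2 elsewhere: locker 1, locker 5.
locker 1's domain is down to {0}, so locker 1 = 0. So locker 5, locker 6 can't be 0.
locker 6 must be 6 (only option left). So locker 2, locker 4 can't be 6.
That leaves locker 2 = 4. Eliminate 4 elsewhere: locker 5.
That leaves locker 4 = 8.
That leaves locker 5 = 10.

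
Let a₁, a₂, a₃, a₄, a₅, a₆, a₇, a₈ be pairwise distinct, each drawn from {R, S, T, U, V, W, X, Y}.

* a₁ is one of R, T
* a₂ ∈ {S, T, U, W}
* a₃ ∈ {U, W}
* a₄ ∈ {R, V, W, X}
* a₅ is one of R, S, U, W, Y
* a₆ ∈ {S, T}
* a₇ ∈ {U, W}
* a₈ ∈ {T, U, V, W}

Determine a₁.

R

The 8 variables together cover exactly {R, S, T, U, V, W, X, Y} — 8 values for 8 variables — and X appears only in a₄'s list, so a₄ = X.
The 7 still-open variables draw from only 7 values {R, S, T, U, V, W, Y}, so each is used; only a₈ can be V, hence a₈ = V.
The 6 still-open variables draw from only 6 values {R, S, T, U, W, Y}, so each is used; only a₅ can be Y, hence a₅ = Y.
Among the 5 still-open variables, R fits only a₁ (and all 5 values in {R, S, T, U, W} must be used), so a₁ = R.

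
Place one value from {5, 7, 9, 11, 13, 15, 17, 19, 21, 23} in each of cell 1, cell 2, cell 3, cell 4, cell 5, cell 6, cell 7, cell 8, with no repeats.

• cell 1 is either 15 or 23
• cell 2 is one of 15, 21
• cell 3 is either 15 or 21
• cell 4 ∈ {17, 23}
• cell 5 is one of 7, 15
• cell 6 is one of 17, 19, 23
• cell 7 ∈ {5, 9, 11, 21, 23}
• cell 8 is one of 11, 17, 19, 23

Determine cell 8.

11

cell 2 and cell 3 between them cover only {15, 21} — a naked pair. Remove those values from cell 1, cell 5, cell 7.
cell 1 must be 23 (only option left). So cell 4, cell 6, cell 7, cell 8 can't be 23.
cell 4 must be 17 (only option left). Remove 17 from cell 6, cell 8.
cell 5 must be 7 (only option left).
cell 6 must be 19 (only option left). Remove 19 from cell 8.
So cell 8 = 11.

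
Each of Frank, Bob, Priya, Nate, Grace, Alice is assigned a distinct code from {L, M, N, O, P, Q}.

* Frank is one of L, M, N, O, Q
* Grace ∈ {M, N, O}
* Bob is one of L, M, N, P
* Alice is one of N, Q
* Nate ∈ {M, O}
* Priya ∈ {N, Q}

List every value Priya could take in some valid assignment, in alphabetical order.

N, Q

The 6 variables draw from only 6 values {L, M, N, O, P, Q}, so each is used; only Bob can be P, hence Bob = P.
Among the 5 still-open variables, L fits only Frank (and all 5 values in {L, M, N, O, Q} must be used), so Frank = L.
Priya and Alice share exactly the 2 values {N, Q}; by pigeonhole those values go to them, so strike N, Q from Grace.
No further eliminations apply; Priya can still be any of N, Q.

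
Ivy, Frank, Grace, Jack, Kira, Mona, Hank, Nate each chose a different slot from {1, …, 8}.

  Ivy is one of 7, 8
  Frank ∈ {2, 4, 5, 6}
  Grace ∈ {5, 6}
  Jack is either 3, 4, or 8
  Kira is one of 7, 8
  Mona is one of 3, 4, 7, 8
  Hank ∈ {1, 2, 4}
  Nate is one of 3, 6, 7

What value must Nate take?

The 8 variables draw from only 8 values {1, 2, 3, 4, 5, 6, 7, 8}, so each is used; only Hank can be 1, hence Hank = 1.
The 7 still-open variables draw from only 7 values {2, 3, 4, 5, 6, 7, 8}, so each is used; only Frank can be 2, hence Frank = 2.
Among the 6 still-open variables, 5 fits only Grace (and all 6 values in {3, 4, 5, 6, 7, 8} must be used), so Grace = 5.
The 5 still-open variables draw from only 5 values {3, 4, 6, 7, 8}, so each is used; only Nate can be 6, hence Nate = 6.

6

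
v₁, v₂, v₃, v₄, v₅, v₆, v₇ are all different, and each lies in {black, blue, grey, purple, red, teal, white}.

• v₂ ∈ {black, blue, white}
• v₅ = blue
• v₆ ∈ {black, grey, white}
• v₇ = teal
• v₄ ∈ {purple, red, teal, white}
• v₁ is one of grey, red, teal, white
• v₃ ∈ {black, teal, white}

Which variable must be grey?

v₅ has just one choice, so v₅ = blue. So v₂ can't be blue.
That leaves v₇ = teal. Remove teal from v₁, v₃, v₄.
Among the 5 still-open variables, purple fits only v₄ (and all 5 values in {black, grey, purple, red, white} must be used), so v₄ = purple.
The 4 still-open variables together cover exactly {black, grey, red, white} — 4 values for 4 variables — and red appears only in v₁'s list, so v₁ = red.
Among the 3 still-open variables, grey fits only v₆ (and all 3 values in {black, grey, white} must be used), so v₆ = grey.

v₆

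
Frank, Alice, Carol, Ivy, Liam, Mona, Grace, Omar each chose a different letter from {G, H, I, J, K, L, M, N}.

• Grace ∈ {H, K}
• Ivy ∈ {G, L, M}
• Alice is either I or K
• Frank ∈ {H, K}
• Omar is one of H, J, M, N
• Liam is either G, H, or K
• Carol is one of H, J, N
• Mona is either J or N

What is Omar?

Among the 8 variables, I fits only Alice (and all 8 values in {G, H, I, J, K, L, M, N} must be used), so Alice = I.
The 7 still-open variables together cover exactly {G, H, J, K, L, M, N} — 7 values for 7 variables — and L appears only in Ivy's list, so Ivy = L.
The 6 still-open variables together cover exactly {G, H, J, K, M, N} — 6 values for 6 variables — and G appears only in Liam's list, so Liam = G.
Among the 5 still-open variables, M fits only Omar (and all 5 values in {H, J, K, M, N} must be used), so Omar = M.

M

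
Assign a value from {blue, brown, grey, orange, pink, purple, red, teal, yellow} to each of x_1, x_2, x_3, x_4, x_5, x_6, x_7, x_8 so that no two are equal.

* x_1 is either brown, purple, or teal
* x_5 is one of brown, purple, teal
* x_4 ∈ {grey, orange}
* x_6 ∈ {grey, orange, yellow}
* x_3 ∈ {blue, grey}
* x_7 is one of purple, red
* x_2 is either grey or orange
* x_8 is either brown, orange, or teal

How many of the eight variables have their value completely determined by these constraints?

3

The 8 variables draw from only 8 values {blue, brown, grey, orange, purple, red, teal, yellow}, so each is used; only x_3 can be blue, hence x_3 = blue.
The 7 still-open variables draw from only 7 values {brown, grey, orange, purple, red, teal, yellow}, so each is used; only x_7 can be red, hence x_7 = red.
Among the 6 still-open variables, yellow fits only x_6 (and all 6 values in {brown, grey, orange, purple, teal, yellow} must be used), so x_6 = yellow.
The 2 variables x_2 and x_4 are confined to {grey, orange}, which locks those values in; drop them from x_8.
Determined: x_3=blue, x_6=yellow, x_7=red. The other variables each still have more than one consistent value. That makes 3.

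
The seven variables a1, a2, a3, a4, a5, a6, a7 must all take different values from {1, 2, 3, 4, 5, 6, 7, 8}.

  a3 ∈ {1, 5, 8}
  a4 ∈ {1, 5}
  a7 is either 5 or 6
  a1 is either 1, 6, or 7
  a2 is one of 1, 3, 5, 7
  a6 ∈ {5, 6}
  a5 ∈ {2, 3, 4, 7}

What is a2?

a6 and a7 between them cover only {5, 6} — a naked pair. Remove those values from a1, a2, a3, a4.
a4's domain is down to {1}, so a4 = 1. So a1, a2, a3 can't be 1.
a1's domain is down to {7}, so a1 = 7. So a2, a5 can't be 7.
So a2 = 3.

3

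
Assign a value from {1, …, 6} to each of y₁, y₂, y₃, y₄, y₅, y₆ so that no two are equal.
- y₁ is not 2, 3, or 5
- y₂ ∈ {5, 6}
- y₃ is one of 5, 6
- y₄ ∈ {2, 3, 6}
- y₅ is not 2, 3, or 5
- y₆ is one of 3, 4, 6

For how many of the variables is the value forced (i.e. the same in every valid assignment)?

The 6 variables draw from only 6 values {1, 2, 3, 4, 5, 6}, so each is used; only y₄ can be 2, hence y₄ = 2.
The 5 still-open variables draw from only 5 values {1, 3, 4, 5, 6}, so each is used; only y₆ can be 3, hence y₆ = 3.
The 2 variables y₂ and y₃ are confined to {5, 6}, which locks those values in; drop them from y₁, y₅.
Determined: y₄=2, y₆=3. The other variables each still have more than one consistent value. That makes 2.

2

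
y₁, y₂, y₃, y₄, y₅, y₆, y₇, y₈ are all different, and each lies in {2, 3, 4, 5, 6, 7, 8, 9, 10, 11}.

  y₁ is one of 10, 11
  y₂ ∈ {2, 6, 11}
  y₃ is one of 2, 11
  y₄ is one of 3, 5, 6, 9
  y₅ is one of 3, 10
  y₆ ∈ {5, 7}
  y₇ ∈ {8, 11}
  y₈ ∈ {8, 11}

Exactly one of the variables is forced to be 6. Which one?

y₂

y₇ and y₈ between them cover only {8, 11} — a naked pair. Remove those values from y₁, y₂, y₃.
y₁ has just one choice, so y₁ = 10. So y₅ can't be 10.
y₃'s domain is down to {2}, so y₃ = 2. So y₂ can't be 2.
So 6 goes to y₂.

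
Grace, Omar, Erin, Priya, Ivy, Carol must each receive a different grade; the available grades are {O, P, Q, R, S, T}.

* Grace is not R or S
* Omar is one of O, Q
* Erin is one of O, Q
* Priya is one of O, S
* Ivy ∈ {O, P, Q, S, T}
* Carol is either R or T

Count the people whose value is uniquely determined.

The 6 variables draw from only 6 values {O, P, Q, R, S, T}, so each is used; only Carol can be R, hence Carol = R.
Omar and Erin between them cover only {O, Q} — a naked pair. Remove those values from Grace, Priya, Ivy.
Priya has just one choice, so Priya = S. Remove S from Ivy.
Determined: Priya=S, Carol=R. The other people each still have more than one consistent value. That makes 2.

2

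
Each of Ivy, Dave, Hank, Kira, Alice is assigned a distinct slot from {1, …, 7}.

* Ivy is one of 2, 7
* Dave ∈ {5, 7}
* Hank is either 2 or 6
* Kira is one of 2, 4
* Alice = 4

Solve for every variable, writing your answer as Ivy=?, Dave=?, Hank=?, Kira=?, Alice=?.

Ivy=7, Dave=5, Hank=6, Kira=2, Alice=4

Alice must be 4 (only option left). Remove 4 from Kira.
Kira must be 2 (only option left). Remove 2 from Ivy, Hank.
That leaves Ivy = 7. Remove 7 from Dave.
Dave has just one choice, so Dave = 5.
That leaves Hank = 6.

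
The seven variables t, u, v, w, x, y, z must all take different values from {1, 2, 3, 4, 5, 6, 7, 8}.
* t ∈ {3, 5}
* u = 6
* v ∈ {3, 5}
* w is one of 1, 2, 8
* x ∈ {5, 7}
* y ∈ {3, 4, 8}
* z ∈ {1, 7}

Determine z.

1

u must be 6 (only option left).
t and v share exactly the 2 values {3, 5}; by pigeonhole those values go to them, so strike 3, 5 from x, y.
x must be 7 (only option left). Eliminate 7 elsewhere: z.
So z = 1.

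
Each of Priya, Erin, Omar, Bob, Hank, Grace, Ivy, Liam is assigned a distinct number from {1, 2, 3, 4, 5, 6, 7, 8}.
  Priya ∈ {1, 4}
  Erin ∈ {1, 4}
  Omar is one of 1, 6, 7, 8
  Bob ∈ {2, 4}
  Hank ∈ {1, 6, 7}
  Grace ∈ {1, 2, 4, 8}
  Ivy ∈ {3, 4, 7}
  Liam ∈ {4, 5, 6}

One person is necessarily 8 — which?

Grace

Among the 8 variables, 3 fits only Ivy (and all 8 values in {1, 2, 3, 4, 5, 6, 7, 8} must be used), so Ivy = 3.
Among the 7 still-open variables, 5 fits only Liam (and all 7 values in {1, 2, 4, 5, 6, 7, 8} must be used), so Liam = 5.
Priya and Erin between them cover only {1, 4} — a naked pair. Remove those values from Omar, Bob, Hank, Grace.
Bob has just one choice, so Bob = 2. Eliminate 2 elsewhere: Grace.
So 8 goes to Grace.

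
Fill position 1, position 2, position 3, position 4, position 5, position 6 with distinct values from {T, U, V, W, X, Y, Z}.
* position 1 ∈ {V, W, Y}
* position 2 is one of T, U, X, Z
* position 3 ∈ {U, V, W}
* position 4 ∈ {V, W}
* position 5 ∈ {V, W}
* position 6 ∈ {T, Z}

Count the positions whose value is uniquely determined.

2

position 4 and position 5 between them cover only {V, W} — a naked pair. Remove those values from position 1, position 3.
position 1 must be Y (only option left).
position 3 has just one choice, so position 3 = U. Remove U from position 2.
Determined: position 1=Y, position 3=U. The other positions each still have more than one consistent value. That makes 2.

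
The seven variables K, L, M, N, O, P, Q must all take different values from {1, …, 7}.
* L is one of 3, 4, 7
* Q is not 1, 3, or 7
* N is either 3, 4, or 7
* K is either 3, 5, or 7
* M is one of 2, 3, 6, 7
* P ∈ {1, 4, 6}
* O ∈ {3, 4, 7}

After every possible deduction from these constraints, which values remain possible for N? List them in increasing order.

Among the 7 variables, 1 fits only P (and all 7 values in {1, 2, 3, 4, 5, 6, 7} must be used), so P = 1.
The 3 variables L, N, O are confined to {3, 4, 7}, which locks those values in; drop them from K, M, Q.
That leaves K = 5. Remove 5 from Q.
No further eliminations apply; N can still be any of 3, 4, 7.

3, 4, 7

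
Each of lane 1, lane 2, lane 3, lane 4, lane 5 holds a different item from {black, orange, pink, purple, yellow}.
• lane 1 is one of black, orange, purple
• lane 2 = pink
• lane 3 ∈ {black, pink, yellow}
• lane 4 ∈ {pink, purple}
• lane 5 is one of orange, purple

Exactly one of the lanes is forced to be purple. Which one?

lane 2 has just one choice, so lane 2 = pink. Strike pink from lane 3, lane 4.
So purple goes to lane 4.

lane 4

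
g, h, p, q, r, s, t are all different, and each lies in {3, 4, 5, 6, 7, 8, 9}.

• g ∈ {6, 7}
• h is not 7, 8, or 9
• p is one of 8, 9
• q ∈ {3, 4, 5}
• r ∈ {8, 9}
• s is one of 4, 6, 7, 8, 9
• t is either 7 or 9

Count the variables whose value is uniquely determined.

p and r share exactly the 2 values {8, 9}; by pigeonhole those values go to them, so strike 8, 9 from s, t.
t must be 7 (only option left). Eliminate 7 elsewhere: g, s.
g must be 6 (only option left). So h, s can't be 6.
That leaves s = 4. Strike 4 from h, q.
Determined: g=6, s=4, t=7. The other variables each still have more than one consistent value. That makes 3.

3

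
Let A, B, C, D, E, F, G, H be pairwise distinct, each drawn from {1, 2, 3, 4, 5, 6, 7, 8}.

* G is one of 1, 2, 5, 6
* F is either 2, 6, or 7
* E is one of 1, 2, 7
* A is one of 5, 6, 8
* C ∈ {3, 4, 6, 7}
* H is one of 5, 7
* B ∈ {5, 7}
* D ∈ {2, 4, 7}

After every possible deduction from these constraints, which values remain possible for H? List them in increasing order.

5, 7

The 8 variables draw from only 8 values {1, 2, 3, 4, 5, 6, 7, 8}, so each is used; only C can be 3, hence C = 3.
Among the 7 still-open variables, 4 fits only D (and all 7 values in {1, 2, 4, 5, 6, 7, 8} must be used), so D = 4.
Among the 6 still-open variables, 8 fits only A (and all 6 values in {1, 2, 5, 6, 7, 8} must be used), so A = 8.
The 2 variables B and H are confined to {5, 7}, which locks those values in; drop them from E, F, G.
No further eliminations apply; H can still be any of 5, 7.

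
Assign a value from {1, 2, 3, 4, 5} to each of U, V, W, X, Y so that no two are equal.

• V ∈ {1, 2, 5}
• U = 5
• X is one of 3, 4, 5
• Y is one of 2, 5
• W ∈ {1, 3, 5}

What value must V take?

1

U has just one choice, so U = 5. Remove 5 from V, W, X, Y.
Y has just one choice, so Y = 2. Remove 2 from V.
So V = 1.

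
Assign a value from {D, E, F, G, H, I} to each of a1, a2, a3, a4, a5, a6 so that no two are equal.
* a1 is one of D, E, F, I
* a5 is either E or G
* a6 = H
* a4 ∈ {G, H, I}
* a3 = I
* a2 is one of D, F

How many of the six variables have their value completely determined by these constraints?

a3 must be I (only option left). So a1, a4 can't be I.
a6 must be H (only option left). Remove H from a4.
a4 must be G (only option left). Strike G from a5.
a5's domain is down to {E}, so a5 = E. Eliminate E elsewhere: a1.
Determined: a3=I, a4=G, a5=E, a6=H. The other variables each still have more than one consistent value. That makes 4.

4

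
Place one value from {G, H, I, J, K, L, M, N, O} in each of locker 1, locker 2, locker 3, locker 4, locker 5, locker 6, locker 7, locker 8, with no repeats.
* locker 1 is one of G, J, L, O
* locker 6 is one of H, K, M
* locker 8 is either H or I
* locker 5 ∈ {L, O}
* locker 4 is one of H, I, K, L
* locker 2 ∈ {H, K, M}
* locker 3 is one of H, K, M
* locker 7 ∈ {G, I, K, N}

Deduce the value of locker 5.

locker 2, locker 3, locker 6 share exactly the 3 values {H, K, M}; by pigeonhole those values go to them, so strike H, K, M from locker 4, locker 7, locker 8.
That leaves locker 8 = I. Eliminate I elsewhere: locker 4, locker 7.
That leaves locker 4 = L. So locker 1, locker 5 can't be L.
So locker 5 = O.

O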